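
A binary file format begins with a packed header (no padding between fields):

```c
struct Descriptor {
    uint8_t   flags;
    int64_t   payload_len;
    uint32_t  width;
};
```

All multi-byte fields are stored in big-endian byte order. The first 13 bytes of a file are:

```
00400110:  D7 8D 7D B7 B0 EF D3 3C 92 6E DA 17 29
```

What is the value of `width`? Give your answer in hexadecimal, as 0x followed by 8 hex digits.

0x6EDA1729

`width` follows `flags` (1 B), `payload_len` (8 B), so it starts at offset 1 + 8 = 9 and occupies 4 bytes.
Bytes at offsets 9..12: 6E DA 17 29.
Big-endian stores the most-significant byte at the lowest address.
The bytes are already most-significant first: 0x6EDA1729.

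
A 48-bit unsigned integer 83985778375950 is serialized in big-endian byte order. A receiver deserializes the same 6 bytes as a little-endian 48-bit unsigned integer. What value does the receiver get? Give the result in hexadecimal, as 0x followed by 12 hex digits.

0x0E7D7C76624C

83985778375950 in 48-bit hexadecimal is 0x4C62767C7D0E.
Stored big-endian, the bytes at ascending addresses are 4C 62 76 7C 7D 0E.
Read back as little-endian, the first byte is least significant, giving 0x0E7D7C76624C.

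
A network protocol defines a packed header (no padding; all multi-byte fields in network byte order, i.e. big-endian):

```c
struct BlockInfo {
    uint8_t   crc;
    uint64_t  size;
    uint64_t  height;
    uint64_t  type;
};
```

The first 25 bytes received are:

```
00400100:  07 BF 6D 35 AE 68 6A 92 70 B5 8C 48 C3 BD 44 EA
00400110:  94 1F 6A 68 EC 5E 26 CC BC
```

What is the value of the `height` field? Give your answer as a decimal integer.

`height` follows `crc` (1 B), `size` (8 B), so it starts at offset 1 + 8 = 9 and occupies 8 bytes.
Bytes at offsets 9..16: B5 8C 48 C3 BD 44 EA 94.
Big-endian: lowest address holds the most-significant byte.
The bytes are already most-significant first: 0xB58C48C3BD44EA94.
0xB58C48C3BD44EA94 = 13081911023135681172.

13081911023135681172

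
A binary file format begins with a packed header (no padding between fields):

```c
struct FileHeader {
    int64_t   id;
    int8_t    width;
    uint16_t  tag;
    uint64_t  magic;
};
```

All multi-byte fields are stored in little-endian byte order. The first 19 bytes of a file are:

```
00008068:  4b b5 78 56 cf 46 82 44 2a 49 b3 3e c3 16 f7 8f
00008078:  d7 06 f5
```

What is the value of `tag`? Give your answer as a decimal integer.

`tag` follows `id` (8 B), `width` (1 B), so it starts at offset 8 + 1 = 9 and occupies 2 bytes.
Bytes at offsets 9..10: 49 B3.
In little-endian order the low byte comes first in memory.
Reassemble most-significant byte first: B3 49 → 0xB349.
0xB349 = 45897.

45897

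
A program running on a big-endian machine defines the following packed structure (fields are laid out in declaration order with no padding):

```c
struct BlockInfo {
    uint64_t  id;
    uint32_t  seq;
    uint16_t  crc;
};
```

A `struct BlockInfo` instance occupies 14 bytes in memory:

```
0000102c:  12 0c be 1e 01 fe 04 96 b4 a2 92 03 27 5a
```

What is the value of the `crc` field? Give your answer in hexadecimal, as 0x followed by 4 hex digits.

0x275A

`crc` follows `id` (8 B), `seq` (4 B), so it starts at offset 8 + 4 = 12 and occupies 2 bytes.
Bytes at offsets 12..13: 27 5A.
Big-endian stores the most-significant byte at the lowest address.
The bytes are already most-significant first: 0x275A.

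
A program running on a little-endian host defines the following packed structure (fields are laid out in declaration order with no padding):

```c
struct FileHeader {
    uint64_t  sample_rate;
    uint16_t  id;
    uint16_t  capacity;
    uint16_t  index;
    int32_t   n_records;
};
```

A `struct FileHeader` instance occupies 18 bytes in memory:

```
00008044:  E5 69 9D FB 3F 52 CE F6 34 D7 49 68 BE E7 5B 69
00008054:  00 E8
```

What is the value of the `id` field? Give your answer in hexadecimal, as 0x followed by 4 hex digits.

`id` follows `sample_rate` (8 bytes), so it starts at byte offset 8 and occupies 2 bytes.
Bytes at offsets 8..9: 34 D7.
Little-endian stores the least-significant byte at the lowest address.
Reassemble most-significant byte first: D7 34 → 0xD734.

0xD734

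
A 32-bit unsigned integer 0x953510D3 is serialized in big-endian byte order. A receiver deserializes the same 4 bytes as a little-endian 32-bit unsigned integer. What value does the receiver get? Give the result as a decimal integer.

Stored big-endian, the bytes at ascending addresses are 95 35 10 D3.
Read back as little-endian, the first byte is least significant, giving 0xD3103595.
0xD3103595 = 3541054869.

3541054869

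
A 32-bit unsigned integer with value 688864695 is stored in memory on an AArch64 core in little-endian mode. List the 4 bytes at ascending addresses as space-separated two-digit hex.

B7 3D 0F 29

688864695 in hexadecimal, padded to 32 bits, is 0x290F3DB7.
Split into bytes (most-significant first): 29 0F 3D B7.
Little-endian: lowest address holds the least-significant byte.
So at ascending addresses the bytes are B7 3D 0F 29.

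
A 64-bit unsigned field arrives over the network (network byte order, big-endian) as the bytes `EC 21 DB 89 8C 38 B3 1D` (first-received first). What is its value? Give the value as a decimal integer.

17015122250991973149

In big-endian order the high byte comes first in memory.
The bytes are already most-significant first: 0xEC21DB898C38B31D.
0xEC21DB898C38B31D = 17015122250991973149.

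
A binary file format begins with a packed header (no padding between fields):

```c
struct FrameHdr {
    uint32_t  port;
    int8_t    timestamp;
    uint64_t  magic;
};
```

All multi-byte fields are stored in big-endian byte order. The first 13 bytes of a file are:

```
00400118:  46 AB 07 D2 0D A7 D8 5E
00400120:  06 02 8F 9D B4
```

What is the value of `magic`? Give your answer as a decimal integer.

12094520179209248180

`magic` follows `port` (4 B), `timestamp` (1 B), so it starts at offset 4 + 1 = 5 and occupies 8 bytes.
Bytes at offsets 5..12: A7 D8 5E 06 02 8F 9D B4.
Big-endian: lowest address holds the most-significant byte.
The bytes are already most-significant first: 0xA7D85E06028F9DB4.
0xA7D85E06028F9DB4 = 12094520179209248180.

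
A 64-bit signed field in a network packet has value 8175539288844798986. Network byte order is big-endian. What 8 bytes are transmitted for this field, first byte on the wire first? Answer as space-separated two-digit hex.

8175539288844798986 in hexadecimal, padded to 64 bits, is 0x717559AAD6D80C0A.
Split into bytes (most-significant first): 71 75 59 AA D6 D8 0C 0A.
Big-endian stores the most-significant byte at the lowest address.
So the memory order matches the most-significant-first order: 71 75 59 AA D6 D8 0C 0A.

71 75 59 AA D6 D8 0C 0A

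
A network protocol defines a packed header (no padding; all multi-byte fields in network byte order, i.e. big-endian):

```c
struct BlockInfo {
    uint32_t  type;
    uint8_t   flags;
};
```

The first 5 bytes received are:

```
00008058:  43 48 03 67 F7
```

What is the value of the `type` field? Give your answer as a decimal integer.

`type` is the first field, at byte offset 0, occupying 4 bytes.
Bytes at offsets 0..3: 43 48 03 67.
In big-endian order the high byte comes first in memory.
The bytes are already most-significant first: 0x43480367.
0x43480367 = 1128792935.

1128792935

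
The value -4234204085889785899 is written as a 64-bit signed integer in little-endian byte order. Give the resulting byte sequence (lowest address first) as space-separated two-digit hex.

Two's complement of -4234204085889785899 in 64 bits: 4234204085889785899 = 0x3AC2EA2EADF7E02B; invert → 0xC53D15D152081FD4; add 1 → 0xC53D15D152081FD5.
Split into bytes (most-significant first): C5 3D 15 D1 52 08 1F D5.
Little-endian: lowest address holds the least-significant byte.
So at ascending addresses the bytes are D5 1F 08 52 D1 15 3D C5.

D5 1F 08 52 D1 15 3D C5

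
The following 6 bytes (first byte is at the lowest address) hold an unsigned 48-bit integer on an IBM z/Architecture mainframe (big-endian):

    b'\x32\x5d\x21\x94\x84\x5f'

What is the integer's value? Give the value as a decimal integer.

55375576728671

In big-endian order the high byte comes first in memory.
The bytes are already most-significant first: 0x325D2194845F.
0x325D2194845F = 55375576728671.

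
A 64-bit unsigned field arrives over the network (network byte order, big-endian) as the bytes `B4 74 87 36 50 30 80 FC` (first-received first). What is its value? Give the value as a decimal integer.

Big-endian stores the most-significant byte at the lowest address.
The bytes are already most-significant first: 0xB4748736503080FC.
0xB4748736503080FC = 13003166691468804348.

13003166691468804348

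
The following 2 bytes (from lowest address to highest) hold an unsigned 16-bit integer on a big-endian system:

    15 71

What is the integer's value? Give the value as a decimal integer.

5489

Big-endian stores the most-significant byte at the lowest address.
The bytes are already most-significant first: 0x1571.
0x1571 = 5489.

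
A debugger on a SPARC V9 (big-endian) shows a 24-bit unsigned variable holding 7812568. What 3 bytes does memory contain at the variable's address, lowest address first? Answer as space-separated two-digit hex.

7812568 in hexadecimal, padded to 24 bits, is 0x7735D8.
Split into bytes (most-significant first): 77 35 D8.
Big-endian: lowest address holds the most-significant byte.
So the memory order matches the most-significant-first order: 77 35 D8.

77 35 D8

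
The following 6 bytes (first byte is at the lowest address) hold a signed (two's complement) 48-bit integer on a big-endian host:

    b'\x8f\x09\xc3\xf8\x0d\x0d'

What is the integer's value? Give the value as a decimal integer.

-124202871419635

Big-endian stores the most-significant byte at the lowest address.
The bytes are already most-significant first: 0x8F09C3F80D0D.
Top bit is set, so as a signed 48-bit value this is 0x8F09C3F80D0D − 2^48 = -124202871419635.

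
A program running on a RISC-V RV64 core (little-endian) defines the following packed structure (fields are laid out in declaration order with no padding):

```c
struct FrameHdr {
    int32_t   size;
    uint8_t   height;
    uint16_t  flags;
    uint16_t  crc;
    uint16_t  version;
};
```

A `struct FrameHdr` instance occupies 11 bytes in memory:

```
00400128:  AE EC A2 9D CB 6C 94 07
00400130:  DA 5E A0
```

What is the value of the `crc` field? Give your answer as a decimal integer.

55815

`crc` follows `size` (4 B), `height` (1 B), `flags` (2 B), so it starts at offset 4 + 1 + 2 = 7 and occupies 2 bytes.
Bytes at offsets 7..8: 07 DA.
In little-endian order the low byte comes first in memory.
Reassemble most-significant byte first: DA 07 → 0xDA07.
0xDA07 = 55815.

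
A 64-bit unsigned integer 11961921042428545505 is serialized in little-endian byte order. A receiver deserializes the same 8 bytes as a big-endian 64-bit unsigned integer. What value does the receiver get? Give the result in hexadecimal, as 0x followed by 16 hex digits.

0xE14939A5CF4701A6

11961921042428545505 in 64-bit hexadecimal is 0xA60147CFA53949E1.
Stored little-endian, the bytes at ascending addresses are E1 49 39 A5 CF 47 01 A6.
Read back as big-endian, the last byte is least significant, giving 0xE14939A5CF4701A6.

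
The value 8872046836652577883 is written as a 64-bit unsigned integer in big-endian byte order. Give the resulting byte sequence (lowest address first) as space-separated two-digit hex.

7B 1F D7 97 81 4E 14 5B

8872046836652577883 in hexadecimal, padded to 64 bits, is 0x7B1FD797814E145B.
Split into bytes (most-significant first): 7B 1F D7 97 81 4E 14 5B.
In big-endian order the high byte comes first in memory.
So the memory order matches the most-significant-first order: 7B 1F D7 97 81 4E 14 5B.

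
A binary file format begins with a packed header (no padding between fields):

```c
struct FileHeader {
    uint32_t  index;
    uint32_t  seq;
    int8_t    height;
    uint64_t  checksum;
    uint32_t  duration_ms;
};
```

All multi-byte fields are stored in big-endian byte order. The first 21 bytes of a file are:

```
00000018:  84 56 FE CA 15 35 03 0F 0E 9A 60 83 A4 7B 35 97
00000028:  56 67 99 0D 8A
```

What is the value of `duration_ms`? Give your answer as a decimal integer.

1738083722

`duration_ms` follows `index` (4 B), `seq` (4 B), `height` (1 B), `checksum` (8 B), so it starts at offset 4 + 4 + 1 + 8 = 17 and occupies 4 bytes.
Bytes at offsets 17..20: 67 99 0D 8A.
In big-endian order the high byte comes first in memory.
The bytes are already most-significant first: 0x67990D8A.
0x67990D8A = 1738083722.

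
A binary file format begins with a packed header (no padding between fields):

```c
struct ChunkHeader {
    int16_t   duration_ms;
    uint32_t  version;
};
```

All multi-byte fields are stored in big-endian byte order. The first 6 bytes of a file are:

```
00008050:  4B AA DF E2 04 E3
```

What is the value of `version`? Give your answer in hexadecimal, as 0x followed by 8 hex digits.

0xDFE204E3

`version` follows `duration_ms` (2 bytes), so it starts at byte offset 2 and occupies 4 bytes.
Bytes at offsets 2..5: DF E2 04 E3.
Big-endian stores the most-significant byte at the lowest address.
The bytes are already most-significant first: 0xDFE204E3.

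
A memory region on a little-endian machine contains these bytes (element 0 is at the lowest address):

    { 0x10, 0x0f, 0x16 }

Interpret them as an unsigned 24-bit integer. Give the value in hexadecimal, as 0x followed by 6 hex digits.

Little-endian: lowest address holds the least-significant byte.
Reassemble most-significant byte first: 16 0F 10 → 0x160F10.

0x160F10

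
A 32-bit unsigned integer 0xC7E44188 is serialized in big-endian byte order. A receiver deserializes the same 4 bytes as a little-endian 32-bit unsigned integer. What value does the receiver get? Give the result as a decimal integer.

Stored big-endian, the bytes at ascending addresses are C7 E4 41 88.
Read back as little-endian, the first byte is least significant, giving 0x8841E4C7.
0x8841E4C7 = 2286019783.

2286019783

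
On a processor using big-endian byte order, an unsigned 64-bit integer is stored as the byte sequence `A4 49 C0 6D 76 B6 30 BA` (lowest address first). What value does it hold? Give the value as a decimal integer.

11838204671895679162

In big-endian order the high byte comes first in memory.
The bytes are already most-significant first: 0xA449C06D76B630BA.
0xA449C06D76B630BA = 11838204671895679162.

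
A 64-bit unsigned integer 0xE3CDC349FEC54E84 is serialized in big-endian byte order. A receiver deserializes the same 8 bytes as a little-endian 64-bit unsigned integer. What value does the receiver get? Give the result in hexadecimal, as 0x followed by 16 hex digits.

0x844EC5FE49C3CDE3

Stored big-endian, the bytes at ascending addresses are E3 CD C3 49 FE C5 4E 84.
Read back as little-endian, the first byte is least significant, giving 0x844EC5FE49C3CDE3.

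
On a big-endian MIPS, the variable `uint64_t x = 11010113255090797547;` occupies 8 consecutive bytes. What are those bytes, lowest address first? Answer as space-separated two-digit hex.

98 CB C7 AB E2 81 BB EB

11010113255090797547 in hexadecimal, padded to 64 bits, is 0x98CBC7ABE281BBEB.
Split into bytes (most-significant first): 98 CB C7 AB E2 81 BB EB.
Big-endian stores the most-significant byte at the lowest address.
So the memory order matches the most-significant-first order: 98 CB C7 AB E2 81 BB EB.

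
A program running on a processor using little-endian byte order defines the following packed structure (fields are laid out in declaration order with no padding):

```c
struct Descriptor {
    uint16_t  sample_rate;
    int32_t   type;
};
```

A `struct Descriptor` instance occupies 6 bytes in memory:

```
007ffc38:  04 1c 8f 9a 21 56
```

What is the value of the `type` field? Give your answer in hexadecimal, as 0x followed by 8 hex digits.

0x56219A8F

`type` follows `sample_rate` (2 bytes), so it starts at byte offset 2 and occupies 4 bytes.
Bytes at offsets 2..5: 8F 9A 21 56.
Little-endian: lowest address holds the least-significant byte.
Reassemble most-significant byte first: 56 21 9A 8F → 0x56219A8F.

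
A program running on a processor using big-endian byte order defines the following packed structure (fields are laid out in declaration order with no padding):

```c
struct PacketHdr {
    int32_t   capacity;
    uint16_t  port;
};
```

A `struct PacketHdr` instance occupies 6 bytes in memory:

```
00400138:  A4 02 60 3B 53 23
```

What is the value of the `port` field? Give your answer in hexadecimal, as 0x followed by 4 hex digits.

`port` follows `capacity` (4 bytes), so it starts at byte offset 4 and occupies 2 bytes.
Bytes at offsets 4..5: 53 23.
Big-endian stores the most-significant byte at the lowest address.
The bytes are already most-significant first: 0x5323.

0x5323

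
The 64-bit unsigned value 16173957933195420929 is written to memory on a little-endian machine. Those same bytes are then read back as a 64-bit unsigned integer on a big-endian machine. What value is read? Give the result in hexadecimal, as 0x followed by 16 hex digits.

16173957933195420929 in 64-bit hexadecimal is 0xE075710C04396501.
Stored little-endian, the bytes at ascending addresses are 01 65 39 04 0C 71 75 E0.
Read back as big-endian, the last byte is least significant, giving 0x016539040C7175E0.

0x016539040C7175E0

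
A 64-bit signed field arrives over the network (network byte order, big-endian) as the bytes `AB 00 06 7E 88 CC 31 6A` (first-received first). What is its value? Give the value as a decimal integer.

Big-endian stores the most-significant byte at the lowest address.
The bytes are already most-significant first: 0xAB00067E88CC316A.
Top bit is set, so as a signed 64-bit value this is 0xAB00067E88CC316A − 2^64 = -6124888352693145238.

-6124888352693145238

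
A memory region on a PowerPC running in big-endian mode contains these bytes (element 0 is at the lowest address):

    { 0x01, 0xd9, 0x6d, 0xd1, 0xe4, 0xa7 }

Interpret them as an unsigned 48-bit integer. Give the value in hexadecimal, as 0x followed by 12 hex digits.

0x01D96DD1E4A7

In big-endian order the high byte comes first in memory.
The bytes are already most-significant first: 0x01D96DD1E4A7.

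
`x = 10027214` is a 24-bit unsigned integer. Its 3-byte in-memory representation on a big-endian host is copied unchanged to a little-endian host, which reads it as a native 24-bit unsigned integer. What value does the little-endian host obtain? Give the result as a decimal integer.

10027214 in 24-bit hexadecimal is 0x9900CE.
Stored big-endian, the bytes at ascending addresses are 99 00 CE.
Read back as little-endian, the first byte is least significant, giving 0xCE0099.
0xCE0099 = 13500569.

13500569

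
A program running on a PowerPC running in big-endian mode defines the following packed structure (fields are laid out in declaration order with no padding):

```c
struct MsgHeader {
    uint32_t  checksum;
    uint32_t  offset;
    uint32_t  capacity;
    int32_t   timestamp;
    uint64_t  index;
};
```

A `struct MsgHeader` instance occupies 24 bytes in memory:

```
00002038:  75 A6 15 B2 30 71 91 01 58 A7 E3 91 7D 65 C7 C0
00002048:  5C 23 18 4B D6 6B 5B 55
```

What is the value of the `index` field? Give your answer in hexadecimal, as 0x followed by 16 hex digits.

0x5C23184BD66B5B55

`index` follows `checksum` (4 B), `offset` (4 B), `capacity` (4 B), `timestamp` (4 B), so it starts at offset 4 + 4 + 4 + 4 = 16 and occupies 8 bytes.
Bytes at offsets 16..23: 5C 23 18 4B D6 6B 5B 55.
Big-endian: lowest address holds the most-significant byte.
The bytes are already most-significant first: 0x5C23184BD66B5B55.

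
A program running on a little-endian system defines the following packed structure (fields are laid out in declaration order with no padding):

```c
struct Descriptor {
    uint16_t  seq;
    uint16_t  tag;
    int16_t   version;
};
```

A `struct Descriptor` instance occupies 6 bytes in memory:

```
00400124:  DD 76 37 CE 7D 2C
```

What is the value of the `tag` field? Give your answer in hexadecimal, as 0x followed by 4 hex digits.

0xCE37

`tag` follows `seq` (2 bytes), so it starts at byte offset 2 and occupies 2 bytes.
Bytes at offsets 2..3: 37 CE.
In little-endian order the low byte comes first in memory.
Reassemble most-significant byte first: CE 37 → 0xCE37.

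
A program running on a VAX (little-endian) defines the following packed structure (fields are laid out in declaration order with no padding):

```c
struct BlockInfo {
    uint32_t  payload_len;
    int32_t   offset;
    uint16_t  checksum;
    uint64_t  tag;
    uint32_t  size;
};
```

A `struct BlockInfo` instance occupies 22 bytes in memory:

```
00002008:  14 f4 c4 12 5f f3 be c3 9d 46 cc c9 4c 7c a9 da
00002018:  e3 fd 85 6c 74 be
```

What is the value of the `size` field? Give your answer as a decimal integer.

`size` follows `payload_len` (4 B), `offset` (4 B), `checksum` (2 B), `tag` (8 B), so it starts at offset 4 + 4 + 2 + 8 = 18 and occupies 4 bytes.
Bytes at offsets 18..21: 85 6C 74 BE.
In little-endian order the low byte comes first in memory.
Reassemble most-significant byte first: BE 74 6C 85 → 0xBE746C85.
0xBE746C85 = 3195300997.

3195300997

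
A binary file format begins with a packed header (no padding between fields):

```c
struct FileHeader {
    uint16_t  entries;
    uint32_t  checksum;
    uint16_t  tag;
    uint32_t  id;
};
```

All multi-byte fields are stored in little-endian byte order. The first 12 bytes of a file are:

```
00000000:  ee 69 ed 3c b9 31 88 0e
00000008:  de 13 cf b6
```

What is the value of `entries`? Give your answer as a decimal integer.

`entries` is the first field, at byte offset 0, occupying 2 bytes.
Bytes at offsets 0..1: EE 69.
Little-endian: lowest address holds the least-significant byte.
Reassemble most-significant byte first: 69 EE → 0x69EE.
0x69EE = 27118.

27118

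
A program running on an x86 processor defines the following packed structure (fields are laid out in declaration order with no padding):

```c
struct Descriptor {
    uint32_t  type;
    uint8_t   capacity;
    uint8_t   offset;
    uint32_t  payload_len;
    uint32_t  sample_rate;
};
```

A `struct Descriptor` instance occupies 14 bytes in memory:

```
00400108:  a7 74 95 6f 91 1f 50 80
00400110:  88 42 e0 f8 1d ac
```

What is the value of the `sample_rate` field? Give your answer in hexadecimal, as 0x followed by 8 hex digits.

`sample_rate` follows `type` (4 B), `capacity` (1 B), `offset` (1 B), `payload_len` (4 B), so it starts at offset 4 + 1 + 1 + 4 = 10 and occupies 4 bytes.
Bytes at offsets 10..13: E0 F8 1D AC.
Little-endian stores the least-significant byte at the lowest address.
Reassemble most-significant byte first: AC 1D F8 E0 → 0xAC1DF8E0.

0xAC1DF8E0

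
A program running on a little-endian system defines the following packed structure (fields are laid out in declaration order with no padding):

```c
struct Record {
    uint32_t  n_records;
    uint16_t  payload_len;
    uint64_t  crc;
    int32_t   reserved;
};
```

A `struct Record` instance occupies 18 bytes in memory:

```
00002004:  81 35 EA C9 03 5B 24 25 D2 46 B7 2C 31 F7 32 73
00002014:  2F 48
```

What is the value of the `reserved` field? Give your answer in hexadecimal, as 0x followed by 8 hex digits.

`reserved` follows `n_records` (4 B), `payload_len` (2 B), `crc` (8 B), so it starts at offset 4 + 2 + 8 = 14 and occupies 4 bytes.
Bytes at offsets 14..17: 32 73 2F 48.
In little-endian order the low byte comes first in memory.
Reassemble most-significant byte first: 48 2F 73 32 → 0x482F7332.

0x482F7332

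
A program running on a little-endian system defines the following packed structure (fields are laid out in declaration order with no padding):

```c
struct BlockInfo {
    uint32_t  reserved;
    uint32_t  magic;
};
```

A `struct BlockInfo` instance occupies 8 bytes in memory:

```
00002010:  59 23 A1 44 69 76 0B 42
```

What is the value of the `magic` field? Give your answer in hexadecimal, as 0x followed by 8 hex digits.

`magic` follows `reserved` (4 bytes), so it starts at byte offset 4 and occupies 4 bytes.
Bytes at offsets 4..7: 69 76 0B 42.
In little-endian order the low byte comes first in memory.
Reassemble most-significant byte first: 42 0B 76 69 → 0x420B7669.

0x420B7669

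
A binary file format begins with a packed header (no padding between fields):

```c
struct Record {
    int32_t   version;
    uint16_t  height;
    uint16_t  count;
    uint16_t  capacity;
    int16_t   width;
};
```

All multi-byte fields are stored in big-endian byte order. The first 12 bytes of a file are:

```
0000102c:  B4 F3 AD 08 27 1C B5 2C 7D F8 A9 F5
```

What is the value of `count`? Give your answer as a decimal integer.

46380

`count` follows `version` (4 B), `height` (2 B), so it starts at offset 4 + 2 = 6 and occupies 2 bytes.
Bytes at offsets 6..7: B5 2C.
Big-endian stores the most-significant byte at the lowest address.
The bytes are already most-significant first: 0xB52C.
0xB52C = 46380.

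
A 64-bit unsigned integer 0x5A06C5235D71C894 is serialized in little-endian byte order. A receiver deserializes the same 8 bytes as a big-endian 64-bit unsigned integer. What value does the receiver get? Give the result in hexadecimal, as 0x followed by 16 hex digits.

Stored little-endian, the bytes at ascending addresses are 94 C8 71 5D 23 C5 06 5A.
Read back as big-endian, the last byte is least significant, giving 0x94C8715D23C5065A.

0x94C8715D23C5065A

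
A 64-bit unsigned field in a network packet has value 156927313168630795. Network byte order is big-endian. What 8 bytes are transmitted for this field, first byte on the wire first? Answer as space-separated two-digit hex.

156927313168630795 in hexadecimal, padded to 64 bits, is 0x022D848F54F9040B.
Split into bytes (most-significant first): 02 2D 84 8F 54 F9 04 0B.
Big-endian stores the most-significant byte at the lowest address.
So the memory order matches the most-significant-first order: 02 2D 84 8F 54 F9 04 0B.

02 2D 84 8F 54 F9 04 0B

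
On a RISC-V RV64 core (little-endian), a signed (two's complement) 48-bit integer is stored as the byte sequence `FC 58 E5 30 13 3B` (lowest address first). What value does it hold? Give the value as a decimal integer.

Little-endian stores the least-significant byte at the lowest address.
Reassemble most-significant byte first: 3B 13 30 E5 58 FC → 0x3B1330E558FC.
0x3B1330E558FC = 64953610754300.

64953610754300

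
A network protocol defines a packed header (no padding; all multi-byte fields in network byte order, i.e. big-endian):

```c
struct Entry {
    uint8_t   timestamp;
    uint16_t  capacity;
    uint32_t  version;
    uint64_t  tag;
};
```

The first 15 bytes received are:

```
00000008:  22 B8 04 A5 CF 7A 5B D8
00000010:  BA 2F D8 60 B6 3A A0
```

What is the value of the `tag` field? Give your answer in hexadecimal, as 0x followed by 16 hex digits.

0xD8BA2FD860B63AA0

`tag` follows `timestamp` (1 B), `capacity` (2 B), `version` (4 B), so it starts at offset 1 + 2 + 4 = 7 and occupies 8 bytes.
Bytes at offsets 7..14: D8 BA 2F D8 60 B6 3A A0.
In big-endian order the high byte comes first in memory.
The bytes are already most-significant first: 0xD8BA2FD860B63AA0.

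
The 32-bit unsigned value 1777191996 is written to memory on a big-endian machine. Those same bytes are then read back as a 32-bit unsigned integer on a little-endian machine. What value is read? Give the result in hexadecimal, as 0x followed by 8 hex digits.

1777191996 in 32-bit hexadecimal is 0x69EDCC3C.
Stored big-endian, the bytes at ascending addresses are 69 ED CC 3C.
Read back as little-endian, the first byte is least significant, giving 0x3CCCED69.

0x3CCCED69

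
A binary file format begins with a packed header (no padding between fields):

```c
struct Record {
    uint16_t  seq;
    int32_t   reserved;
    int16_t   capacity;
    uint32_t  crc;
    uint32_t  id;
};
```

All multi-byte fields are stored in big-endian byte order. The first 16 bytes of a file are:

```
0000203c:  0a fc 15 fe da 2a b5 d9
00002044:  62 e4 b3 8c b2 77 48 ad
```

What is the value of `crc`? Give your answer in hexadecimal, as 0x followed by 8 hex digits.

`crc` follows `seq` (2 B), `reserved` (4 B), `capacity` (2 B), so it starts at offset 2 + 4 + 2 = 8 and occupies 4 bytes.
Bytes at offsets 8..11: 62 E4 B3 8C.
In big-endian order the high byte comes first in memory.
The bytes are already most-significant first: 0x62E4B38C.

0x62E4B38C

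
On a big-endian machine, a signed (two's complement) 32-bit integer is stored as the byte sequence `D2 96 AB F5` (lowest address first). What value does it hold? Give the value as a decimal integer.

-761877515

Big-endian stores the most-significant byte at the lowest address.
The bytes are already most-significant first: 0xD296ABF5.
Top bit is set, so as a signed 32-bit value this is 0xD296ABF5 − 2^32 = -761877515.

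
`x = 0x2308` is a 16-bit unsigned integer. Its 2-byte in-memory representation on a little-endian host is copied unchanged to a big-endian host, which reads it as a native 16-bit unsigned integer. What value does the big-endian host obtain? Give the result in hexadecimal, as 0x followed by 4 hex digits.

Stored little-endian, the bytes at ascending addresses are 08 23.
Read back as big-endian, the last byte is least significant, giving 0x0823.

0x0823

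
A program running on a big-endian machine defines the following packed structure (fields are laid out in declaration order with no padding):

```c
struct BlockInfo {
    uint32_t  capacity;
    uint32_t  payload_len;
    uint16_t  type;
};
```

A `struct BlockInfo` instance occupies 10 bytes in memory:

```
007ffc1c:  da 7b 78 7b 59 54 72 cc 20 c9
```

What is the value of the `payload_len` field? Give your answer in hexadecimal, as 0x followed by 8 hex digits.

`payload_len` follows `capacity` (4 bytes), so it starts at byte offset 4 and occupies 4 bytes.
Bytes at offsets 4..7: 59 54 72 CC.
Big-endian: lowest address holds the most-significant byte.
The bytes are already most-significant first: 0x595472CC.

0x595472CC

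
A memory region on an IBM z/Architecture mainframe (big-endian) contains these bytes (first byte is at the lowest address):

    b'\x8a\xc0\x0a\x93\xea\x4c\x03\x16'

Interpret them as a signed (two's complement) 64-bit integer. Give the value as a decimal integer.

In big-endian order the high byte comes first in memory.
The bytes are already most-significant first: 0x8AC00A93EA4C0316.
Top bit is set, so as a signed 64-bit value this is 0x8AC00A93EA4C0316 − 2^64 = -8448741270539730154.

-8448741270539730154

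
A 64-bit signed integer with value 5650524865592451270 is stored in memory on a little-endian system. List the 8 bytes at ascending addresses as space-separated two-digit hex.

5650524865592451270 in hexadecimal, padded to 64 bits, is 0x4E6AB26D702660C6.
Split into bytes (most-significant first): 4E 6A B2 6D 70 26 60 C6.
Little-endian stores the least-significant byte at the lowest address.
So at ascending addresses the bytes are C6 60 26 70 6D B2 6A 4E.

C6 60 26 70 6D B2 6A 4E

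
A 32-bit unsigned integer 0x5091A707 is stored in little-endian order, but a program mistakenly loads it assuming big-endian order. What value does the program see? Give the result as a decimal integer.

Stored little-endian, the bytes at ascending addresses are 07 A7 91 50.
Read back as big-endian, the last byte is least significant, giving 0x07A79150.
0x07A79150 = 128422224.

128422224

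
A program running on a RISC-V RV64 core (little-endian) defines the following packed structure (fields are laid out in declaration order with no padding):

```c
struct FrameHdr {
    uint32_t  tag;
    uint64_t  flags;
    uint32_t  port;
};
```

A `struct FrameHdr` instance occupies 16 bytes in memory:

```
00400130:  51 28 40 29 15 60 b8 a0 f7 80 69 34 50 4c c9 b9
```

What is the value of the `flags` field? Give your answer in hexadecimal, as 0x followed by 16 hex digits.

`flags` follows `tag` (4 bytes), so it starts at byte offset 4 and occupies 8 bytes.
Bytes at offsets 4..11: 15 60 B8 A0 F7 80 69 34.
Little-endian stores the least-significant byte at the lowest address.
Reassemble most-significant byte first: 34 69 80 F7 A0 B8 60 15 → 0x346980F7A0B86015.

0x346980F7A0B86015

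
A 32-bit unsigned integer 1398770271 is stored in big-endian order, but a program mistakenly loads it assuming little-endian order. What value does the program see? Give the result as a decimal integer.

1398770271 in 32-bit hexadecimal is 0x535F8A5F.
Stored big-endian, the bytes at ascending addresses are 53 5F 8A 5F.
Read back as little-endian, the first byte is least significant, giving 0x5F8A5F53.
0x5F8A5F53 = 1602903891.

1602903891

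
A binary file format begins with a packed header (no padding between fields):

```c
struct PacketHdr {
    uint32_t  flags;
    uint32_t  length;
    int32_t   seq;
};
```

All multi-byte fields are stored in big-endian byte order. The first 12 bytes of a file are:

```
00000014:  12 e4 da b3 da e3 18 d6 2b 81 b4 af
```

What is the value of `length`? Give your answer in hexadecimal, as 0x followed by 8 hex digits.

`length` follows `flags` (4 bytes), so it starts at byte offset 4 and occupies 4 bytes.
Bytes at offsets 4..7: DA E3 18 D6.
Big-endian: lowest address holds the most-significant byte.
The bytes are already most-significant first: 0xDAE318D6.

0xDAE318D6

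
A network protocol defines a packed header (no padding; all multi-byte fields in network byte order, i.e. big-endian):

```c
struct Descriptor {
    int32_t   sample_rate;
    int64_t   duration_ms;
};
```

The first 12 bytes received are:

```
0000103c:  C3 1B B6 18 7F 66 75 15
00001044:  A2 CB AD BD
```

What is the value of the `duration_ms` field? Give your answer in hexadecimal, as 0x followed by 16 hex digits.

`duration_ms` follows `sample_rate` (4 bytes), so it starts at byte offset 4 and occupies 8 bytes.
Bytes at offsets 4..11: 7F 66 75 15 A2 CB AD BD.
Big-endian: lowest address holds the most-significant byte.
The bytes are already most-significant first: 0x7F667515A2CBADBD.

0x7F667515A2CBADBD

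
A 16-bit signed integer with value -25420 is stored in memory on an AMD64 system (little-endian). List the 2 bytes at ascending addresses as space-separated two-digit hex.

Two's complement of -25420 in 16 bits: 25420 = 0x634C; invert → 0x9CB3; add 1 → 0x9CB4.
Split into bytes (most-significant first): 9C B4.
In little-endian order the low byte comes first in memory.
So at ascending addresses the bytes are B4 9C.

B4 9C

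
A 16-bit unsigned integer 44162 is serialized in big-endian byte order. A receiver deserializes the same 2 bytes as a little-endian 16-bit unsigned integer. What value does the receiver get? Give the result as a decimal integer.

44162 in 16-bit hexadecimal is 0xAC82.
Stored big-endian, the bytes at ascending addresses are AC 82.
Read back as little-endian, the first byte is least significant, giving 0x82AC.
0x82AC = 33452.

33452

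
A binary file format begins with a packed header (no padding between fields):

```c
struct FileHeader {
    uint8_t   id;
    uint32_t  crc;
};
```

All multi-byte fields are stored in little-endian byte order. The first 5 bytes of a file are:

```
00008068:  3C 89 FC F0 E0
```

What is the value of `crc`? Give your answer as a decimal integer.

3773889673

`crc` follows `id` (1 byte), so it starts at byte offset 1 and occupies 4 bytes.
Bytes at offsets 1..4: 89 FC F0 E0.
Little-endian stores the least-significant byte at the lowest address.
Reassemble most-significant byte first: E0 F0 FC 89 → 0xE0F0FC89.
0xE0F0FC89 = 3773889673.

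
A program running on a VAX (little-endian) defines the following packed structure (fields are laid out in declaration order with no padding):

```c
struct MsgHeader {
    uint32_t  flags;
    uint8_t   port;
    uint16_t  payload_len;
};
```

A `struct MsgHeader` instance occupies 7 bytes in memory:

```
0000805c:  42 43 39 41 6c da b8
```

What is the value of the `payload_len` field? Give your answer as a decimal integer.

`payload_len` follows `flags` (4 B), `port` (1 B), so it starts at offset 4 + 1 = 5 and occupies 2 bytes.
Bytes at offsets 5..6: DA B8.
Little-endian: lowest address holds the least-significant byte.
Reassemble most-significant byte first: B8 DA → 0xB8DA.
0xB8DA = 47322.

47322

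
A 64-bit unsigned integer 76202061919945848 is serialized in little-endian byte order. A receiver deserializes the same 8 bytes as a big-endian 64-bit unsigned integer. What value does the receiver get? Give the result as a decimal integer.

8648288007859277313

76202061919945848 in 64-bit hexadecimal is 0x010EB95F1FE40478.
Stored little-endian, the bytes at ascending addresses are 78 04 E4 1F 5F B9 0E 01.
Read back as big-endian, the last byte is least significant, giving 0x7804E41F5FB90E01.
0x7804E41F5FB90E01 = 8648288007859277313.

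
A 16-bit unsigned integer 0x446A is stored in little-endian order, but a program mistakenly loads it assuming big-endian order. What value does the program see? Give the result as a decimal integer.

Stored little-endian, the bytes at ascending addresses are 6A 44.
Read back as big-endian, the last byte is least significant, giving 0x6A44.
0x6A44 = 27204.

27204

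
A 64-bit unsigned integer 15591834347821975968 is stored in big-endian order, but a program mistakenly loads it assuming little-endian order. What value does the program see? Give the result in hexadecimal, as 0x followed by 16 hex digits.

15591834347821975968 in 64-bit hexadecimal is 0xD86152BAF2A9C9A0.
Stored big-endian, the bytes at ascending addresses are D8 61 52 BA F2 A9 C9 A0.
Read back as little-endian, the first byte is least significant, giving 0xA0C9A9F2BA5261D8.

0xA0C9A9F2BA5261D8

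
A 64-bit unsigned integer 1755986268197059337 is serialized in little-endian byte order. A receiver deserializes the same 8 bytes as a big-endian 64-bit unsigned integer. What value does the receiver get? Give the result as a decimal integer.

1755986268197059337 in 64-bit hexadecimal is 0x185E843512597B09.
Stored little-endian, the bytes at ascending addresses are 09 7B 59 12 35 84 5E 18.
Read back as big-endian, the last byte is least significant, giving 0x097B591235845E18.
0x097B591235845E18 = 683237703218912792.

683237703218912792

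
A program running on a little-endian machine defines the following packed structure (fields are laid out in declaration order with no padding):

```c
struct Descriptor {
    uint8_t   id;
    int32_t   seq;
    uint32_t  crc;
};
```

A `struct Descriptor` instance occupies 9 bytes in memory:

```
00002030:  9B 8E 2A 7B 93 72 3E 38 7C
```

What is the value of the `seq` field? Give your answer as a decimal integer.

`seq` follows `id` (1 byte), so it starts at byte offset 1 and occupies 4 bytes.
Bytes at offsets 1..4: 8E 2A 7B 93.
In little-endian order the low byte comes first in memory.
Reassemble most-significant byte first: 93 7B 2A 8E → 0x937B2A8E.
Top bit is set, so as a signed 32-bit value this is 0x937B2A8E − 2^32 = -1820644722.

-1820644722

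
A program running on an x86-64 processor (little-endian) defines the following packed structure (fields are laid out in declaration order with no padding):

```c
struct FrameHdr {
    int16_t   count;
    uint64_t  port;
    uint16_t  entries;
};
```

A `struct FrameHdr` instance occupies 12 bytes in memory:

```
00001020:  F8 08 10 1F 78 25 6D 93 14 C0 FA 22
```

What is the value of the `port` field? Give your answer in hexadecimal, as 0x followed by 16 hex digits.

`port` follows `count` (2 bytes), so it starts at byte offset 2 and occupies 8 bytes.
Bytes at offsets 2..9: 10 1F 78 25 6D 93 14 C0.
Little-endian stores the least-significant byte at the lowest address.
Reassemble most-significant byte first: C0 14 93 6D 25 78 1F 10 → 0xC014936D25781F10.

0xC014936D25781F10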